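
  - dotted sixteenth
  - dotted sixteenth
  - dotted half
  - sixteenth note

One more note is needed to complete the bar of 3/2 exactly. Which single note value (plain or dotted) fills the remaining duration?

half note

The bar of 3/2 = 48 thirty-second notes.
Each duration in thirty-second notes: dotted sixteenth = 3; dotted sixteenth = 3; dotted half = 24; sixteenth note = 2.
Total: 3 + 3 + 24 + 2 = 32.
Remaining: 48 − 32 = 16 thirty-second notes, which is a half note.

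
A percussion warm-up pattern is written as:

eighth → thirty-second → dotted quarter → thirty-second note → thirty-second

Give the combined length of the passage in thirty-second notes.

19

Each duration in thirty-second notes: eighth = 4; thirty-second = 1; dotted quarter = 12; thirty-second note = 1; thirty-second = 1.
Sum: 4 + 1 + 12 + 1 + 1 = 19 thirty-second notes.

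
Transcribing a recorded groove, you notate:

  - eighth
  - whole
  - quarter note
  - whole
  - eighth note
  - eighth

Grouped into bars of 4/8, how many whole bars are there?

5

One bar of 4/8 = 4 eighth notes.
Express everything in eighth notes: eighth = 1; whole = 8; quarter note = 2; whole = 8; eighth note = 1; eighth = 1.
Adding: 1 + 8 + 2 + 8 + 1 + 1 = 21.
21 ÷ 4 = 5 complete bars with 1 left over.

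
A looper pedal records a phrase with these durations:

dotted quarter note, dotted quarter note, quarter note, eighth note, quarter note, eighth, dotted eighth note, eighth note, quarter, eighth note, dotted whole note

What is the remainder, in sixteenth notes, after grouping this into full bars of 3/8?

5

One bar of 3/8 = 6 sixteenth notes.
Working in sixteenth notes: dotted quarter note = 6; dotted quarter note = 6; quarter note = 4; eighth note = 2; quarter note = 4; eighth = 2; dotted eighth note = 3; eighth note = 2; quarter = 4; eighth note = 2; dotted whole note = 24.
Adding: 6 + 6 + 4 + 2 + 4 + 2 + 3 + 2 + 4 + 2 + 24 = 59.
59 ÷ 6 = 9 complete bars with 5 sixteenth notes remaining.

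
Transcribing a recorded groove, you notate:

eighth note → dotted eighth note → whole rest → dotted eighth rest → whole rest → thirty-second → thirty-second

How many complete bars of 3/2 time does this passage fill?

One bar of 3/2 = 48 thirty-second notes.
In thirty-second notes: eighth note = 4; dotted eighth note = 6; whole rest = 32; dotted eighth rest = 6; whole rest = 32; thirty-second = 1; thirty-second = 1.
Adding: 4 + 6 + 32 + 6 + 32 + 1 + 1 = 82.
82 ÷ 48 = 1 complete bar with 34 left over.

1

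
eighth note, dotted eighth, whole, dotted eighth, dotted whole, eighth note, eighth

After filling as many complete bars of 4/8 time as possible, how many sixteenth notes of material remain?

4

One bar of 4/8 = 8 sixteenth notes.
In sixteenth notes: eighth note = 2; dotted eighth = 3; whole = 16; dotted eighth = 3; dotted whole = 24; eighth note = 2; eighth = 2.
Sum: 2 + 3 + 16 + 3 + 24 + 2 + 2 = 52.
52 ÷ 8 = 6 complete bars with 4 sixteenth notes remaining.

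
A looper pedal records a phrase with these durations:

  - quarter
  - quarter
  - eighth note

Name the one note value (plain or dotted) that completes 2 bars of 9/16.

2 bars of 9/16 = 18 sixteenth notes.
Each duration in sixteenth notes: quarter = 4; quarter = 4; eighth note = 2.
Adding: 4 + 4 + 2 = 10.
Remaining: 18 − 10 = 8 sixteenth notes, which is a half note.

half note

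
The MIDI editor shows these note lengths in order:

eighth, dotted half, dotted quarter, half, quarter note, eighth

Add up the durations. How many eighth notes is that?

17

Each duration in eighth notes: eighth = 1; dotted half = 6; dotted quarter = 3; half = 4; quarter note = 2; eighth = 1.
Adding: 1 + 6 + 3 + 4 + 2 + 1 = 17 eighth notes.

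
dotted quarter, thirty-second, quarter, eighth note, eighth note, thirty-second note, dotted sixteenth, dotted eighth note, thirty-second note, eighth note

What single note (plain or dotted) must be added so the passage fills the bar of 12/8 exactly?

eighth note

The bar of 12/8 = 48 thirty-second notes.
Convert each value to thirty-second notes: dotted quarter = 12; thirty-second = 1; quarter = 8; eighth note = 4; eighth note = 4; thirty-second note = 1; dotted sixteenth = 3; dotted eighth note = 6; thirty-second note = 1; eighth note = 4.
Sum: 12 + 1 + 8 + 4 + 4 + 1 + 3 + 6 + 1 + 4 = 44.
Remaining: 48 − 44 = 4 thirty-second notes, which is a eighth note.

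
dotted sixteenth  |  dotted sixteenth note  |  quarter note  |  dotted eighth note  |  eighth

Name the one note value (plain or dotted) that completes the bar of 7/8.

eighth note

The bar of 7/8 = 28 thirty-second notes.
In thirty-second notes: dotted sixteenth = 3; dotted sixteenth note = 3; quarter note = 8; dotted eighth note = 6; eighth = 4.
Altogether 3 + 3 + 8 + 6 + 4 = 24.
Remaining: 28 − 24 = 4 thirty-second notes, which is a eighth note.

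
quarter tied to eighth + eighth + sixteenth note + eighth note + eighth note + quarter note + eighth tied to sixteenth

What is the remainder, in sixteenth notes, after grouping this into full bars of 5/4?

0

One bar of 5/4 = 20 sixteenth notes.
Convert each value to sixteenth notes: quarter tied to eighth (quarter + eighth) = 6; eighth = 2; sixteenth note = 1; eighth note = 2; eighth note = 2; quarter note = 4; eighth tied to sixteenth (eighth + sixteenth) = 3.
Adding: 6 + 2 + 1 + 2 + 2 + 4 + 3 = 20.
20 ÷ 20 = 1 complete bar with 0 sixteenth notes remaining.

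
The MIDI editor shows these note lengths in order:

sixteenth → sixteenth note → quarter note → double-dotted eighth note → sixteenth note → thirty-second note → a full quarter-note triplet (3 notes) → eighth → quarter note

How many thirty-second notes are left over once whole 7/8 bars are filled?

One bar of 7/8 = 28 thirty-second notes.
In thirty-second notes: sixteenth = 2; sixteenth note = 2; quarter note = 8; double-dotted eighth note = 7; sixteenth note = 2; thirty-second note = 1; a full quarter-note triplet (3 notes) (three triplet quarters span one half) = 16; eighth = 4; quarter note = 8.
Sum: 2 + 2 + 8 + 7 + 2 + 1 + 16 + 4 + 8 = 50.
50 ÷ 28 = 1 complete bar with 22 thirty-second notes remaining.

22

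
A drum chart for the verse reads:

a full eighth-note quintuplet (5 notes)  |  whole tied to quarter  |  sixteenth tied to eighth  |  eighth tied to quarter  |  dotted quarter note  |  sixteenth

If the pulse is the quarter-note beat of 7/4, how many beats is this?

11

One quarter-note beat = 4 sixteenth notes.
Working in sixteenth notes: a full eighth-note quintuplet (5 notes) (five quintuplet eighths span one half) = 8; whole tied to quarter (whole + quarter) = 20; sixteenth tied to eighth (sixteenth + eighth) = 3; eighth tied to quarter (eighth + quarter) = 6; dotted quarter note = 6; sixteenth = 1.
Sum: 8 + 20 + 3 + 6 + 6 + 1 = 44.
44 ÷ 4 = 11 beats.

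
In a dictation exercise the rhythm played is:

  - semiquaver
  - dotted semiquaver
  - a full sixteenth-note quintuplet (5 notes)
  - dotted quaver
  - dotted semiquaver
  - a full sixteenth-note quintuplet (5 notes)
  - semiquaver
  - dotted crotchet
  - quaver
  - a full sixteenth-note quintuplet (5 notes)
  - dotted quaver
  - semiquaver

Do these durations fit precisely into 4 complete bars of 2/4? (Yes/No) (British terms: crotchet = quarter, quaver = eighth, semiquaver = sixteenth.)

Yes

One bar of 2/4 = 16 thirty-second notes, so 4 bars = 64.
Each duration in thirty-second notes: semiquaver = 2; dotted semiquaver = 3; a full sixteenth-note quintuplet (5 notes) (five quintuplet sixteenths span one quarter) = 8; dotted quaver = 6; dotted semiquaver = 3; a full sixteenth-note quintuplet (5 notes) (five quintuplet sixteenths span one quarter) = 8; semiquaver = 2; dotted crotchet = 12; quaver = 4; a full sixteenth-note quintuplet (5 notes) (five quintuplet sixteenths span one quarter) = 8; dotted quaver = 6; semiquaver = 2.
Total: 2 + 3 + 8 + 6 + 3 + 8 + 2 + 12 + 4 + 8 + 6 + 2 = 64.
64 equals 64, so the answer is Yes.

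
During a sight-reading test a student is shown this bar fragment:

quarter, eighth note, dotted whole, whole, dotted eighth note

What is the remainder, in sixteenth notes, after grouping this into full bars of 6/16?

1

One bar of 6/16 = 6 sixteenth notes.
Express everything in sixteenth notes: quarter = 4; eighth note = 2; dotted whole = 24; whole = 16; dotted eighth note = 3.
Total: 4 + 2 + 24 + 16 + 3 = 49.
49 ÷ 6 = 8 complete bars with 1 sixteenth note remaining.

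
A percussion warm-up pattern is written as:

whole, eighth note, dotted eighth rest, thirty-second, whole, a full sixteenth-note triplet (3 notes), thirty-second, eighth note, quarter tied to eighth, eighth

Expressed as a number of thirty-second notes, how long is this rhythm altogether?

100

Express everything in thirty-second notes: whole = 32; eighth note = 4; dotted eighth rest = 6; thirty-second = 1; whole = 32; a full sixteenth-note triplet (3 notes) (three triplet sixteenths span one eighth) = 4; thirty-second = 1; eighth note = 4; quarter tied to eighth (quarter + eighth) = 12; eighth = 4.
Total: 32 + 4 + 6 + 1 + 32 + 4 + 1 + 4 + 12 + 4 = 100 thirty-second notes.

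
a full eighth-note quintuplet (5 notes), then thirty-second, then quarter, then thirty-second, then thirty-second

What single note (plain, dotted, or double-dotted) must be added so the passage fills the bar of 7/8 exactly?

The bar of 7/8 = 28 thirty-second notes.
In thirty-second notes: a full eighth-note quintuplet (5 notes) (five quintuplet eighths span one half) = 16; thirty-second = 1; quarter = 8; thirty-second = 1; thirty-second = 1.
Total: 16 + 1 + 8 + 1 + 1 = 27.
Remaining: 28 − 27 = 1 thirty-second note, which is a thirty-second note.

thirty-second note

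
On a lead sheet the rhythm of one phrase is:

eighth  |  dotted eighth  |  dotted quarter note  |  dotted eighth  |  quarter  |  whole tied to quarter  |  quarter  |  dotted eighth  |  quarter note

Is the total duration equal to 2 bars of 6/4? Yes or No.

No

One bar of 6/4 = 24 sixteenth notes, so 2 bars = 48.
In sixteenth notes: eighth = 2; dotted eighth = 3; dotted quarter note = 6; dotted eighth = 3; quarter = 4; whole tied to quarter (whole + quarter) = 20; quarter = 4; dotted eighth = 3; quarter note = 4.
Adding: 2 + 3 + 6 + 3 + 4 + 20 + 4 + 3 + 4 = 49.
49 exceeds 48, so the answer is No.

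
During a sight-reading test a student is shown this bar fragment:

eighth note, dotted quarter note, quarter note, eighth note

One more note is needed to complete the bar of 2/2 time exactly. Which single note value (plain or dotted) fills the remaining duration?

eighth note

The bar of 2/2 = 8 eighth notes.
Each duration in eighth notes: eighth note = 1; dotted quarter note = 3; quarter note = 2; eighth note = 1.
Sum: 1 + 3 + 2 + 1 = 7.
Remaining: 8 − 7 = 1 eighth note, which is a eighth note.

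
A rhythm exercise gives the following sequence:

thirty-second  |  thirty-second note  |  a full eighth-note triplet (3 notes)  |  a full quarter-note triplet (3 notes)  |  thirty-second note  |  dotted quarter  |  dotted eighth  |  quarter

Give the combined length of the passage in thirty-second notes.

53

Each duration in thirty-second notes: thirty-second = 1; thirty-second note = 1; a full eighth-note triplet (3 notes) (three triplet eighths span one quarter) = 8; a full quarter-note triplet (3 notes) (three triplet quarters span one half) = 16; thirty-second note = 1; dotted quarter = 12; dotted eighth = 6; quarter = 8.
Adding: 1 + 1 + 8 + 16 + 1 + 12 + 6 + 8 = 53 thirty-second notes.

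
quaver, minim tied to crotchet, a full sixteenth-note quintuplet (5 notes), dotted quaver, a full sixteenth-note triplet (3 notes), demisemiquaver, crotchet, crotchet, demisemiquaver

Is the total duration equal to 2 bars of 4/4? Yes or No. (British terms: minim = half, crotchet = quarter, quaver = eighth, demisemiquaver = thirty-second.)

One bar of 4/4 = 32 thirty-second notes, so 2 bars = 64.
Express everything in thirty-second notes: quaver = 4; minim tied to crotchet (minim + crotchet) = 24; a full sixteenth-note quintuplet (5 notes) (five quintuplet sixteenths span one quarter) = 8; dotted quaver = 6; a full sixteenth-note triplet (3 notes) (three triplet sixteenths span one eighth) = 4; demisemiquaver = 1; crotchet = 8; crotchet = 8; demisemiquaver = 1.
Sum: 4 + 24 + 8 + 6 + 4 + 1 + 8 + 8 + 1 = 64.
64 equals 64, so the answer is Yes.

Yes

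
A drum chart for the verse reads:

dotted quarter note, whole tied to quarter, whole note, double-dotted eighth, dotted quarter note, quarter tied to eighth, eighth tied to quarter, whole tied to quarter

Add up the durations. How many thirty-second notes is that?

167

Express everything in thirty-second notes: dotted quarter note = 12; whole tied to quarter (whole + quarter) = 40; whole note = 32; double-dotted eighth = 7; dotted quarter note = 12; quarter tied to eighth (quarter + eighth) = 12; eighth tied to quarter (eighth + quarter) = 12; whole tied to quarter (whole + quarter) = 40.
Adding: 12 + 40 + 32 + 7 + 12 + 12 + 12 + 40 = 167 thirty-second notes.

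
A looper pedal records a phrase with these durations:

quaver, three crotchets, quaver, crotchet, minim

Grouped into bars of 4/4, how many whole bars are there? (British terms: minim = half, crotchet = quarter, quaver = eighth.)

1

One bar of 4/4 = 8 eighth notes.
Express everything in eighth notes: quaver = 1; crotchet = 2; crotchet = 2; crotchet = 2; quaver = 1; crotchet = 2; minim = 4.
Total: 1 + 2 + 2 + 2 + 1 + 2 + 4 = 14.
14 ÷ 8 = 1 complete bar with 6 left over.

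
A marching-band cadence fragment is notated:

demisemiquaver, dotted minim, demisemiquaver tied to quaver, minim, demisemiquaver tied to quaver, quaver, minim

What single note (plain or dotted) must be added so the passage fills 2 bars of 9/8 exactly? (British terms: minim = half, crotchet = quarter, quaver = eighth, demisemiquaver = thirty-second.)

2 bars of 9/8 = 72 thirty-second notes.
Each duration in thirty-second notes: demisemiquaver = 1; dotted minim = 24; demisemiquaver tied to quaver (demisemiquaver + quaver) = 5; minim = 16; demisemiquaver tied to quaver (demisemiquaver + quaver) = 5; quaver = 4; minim = 16.
Altogether 1 + 24 + 5 + 16 + 5 + 4 + 16 = 71.
Remaining: 72 − 71 = 1 thirty-second note, which is a thirty-second note.

thirty-second note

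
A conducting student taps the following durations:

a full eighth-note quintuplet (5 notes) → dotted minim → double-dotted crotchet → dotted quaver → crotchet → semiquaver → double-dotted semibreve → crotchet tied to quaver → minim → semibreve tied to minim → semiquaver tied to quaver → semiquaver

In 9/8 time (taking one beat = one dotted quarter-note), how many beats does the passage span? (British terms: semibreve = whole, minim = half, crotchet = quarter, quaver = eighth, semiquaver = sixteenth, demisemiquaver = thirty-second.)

17.5

One dotted quarter-note beat = 6 sixteenth notes.
In sixteenth notes: a full eighth-note quintuplet (5 notes) (five quintuplet eighths span one half) = 8; dotted minim = 12; double-dotted crotchet = 7; dotted quaver = 3; crotchet = 4; semiquaver = 1; double-dotted semibreve = 28; crotchet tied to quaver (crotchet + quaver) = 6; minim = 8; semibreve tied to minim (semibreve + minim) = 24; semiquaver tied to quaver (semiquaver + quaver) = 3; semiquaver = 1.
Total: 8 + 12 + 7 + 3 + 4 + 1 + 28 + 6 + 8 + 24 + 3 + 1 = 105.
105 ÷ 6 = 17.5 beats.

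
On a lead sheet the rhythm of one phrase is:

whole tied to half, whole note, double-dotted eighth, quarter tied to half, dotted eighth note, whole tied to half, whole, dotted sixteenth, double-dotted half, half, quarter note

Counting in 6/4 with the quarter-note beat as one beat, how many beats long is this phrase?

31.5

One quarter-note beat = 8 thirty-second notes.
Each duration in thirty-second notes: whole tied to half (whole + half) = 48; whole note = 32; double-dotted eighth = 7; quarter tied to half (quarter + half) = 24; dotted eighth note = 6; whole tied to half (whole + half) = 48; whole = 32; dotted sixteenth = 3; double-dotted half = 28; half = 16; quarter note = 8.
Adding: 48 + 32 + 7 + 24 + 6 + 48 + 32 + 3 + 28 + 16 + 8 = 252.
252 ÷ 8 = 31.5 beats.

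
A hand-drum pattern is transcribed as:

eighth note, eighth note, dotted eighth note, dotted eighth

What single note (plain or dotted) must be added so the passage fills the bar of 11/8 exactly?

dotted half note

The bar of 11/8 = 22 sixteenth notes.
Working in sixteenth notes: eighth note = 2; eighth note = 2; dotted eighth note = 3; dotted eighth = 3.
Adding: 2 + 2 + 3 + 3 = 10.
Remaining: 22 − 10 = 12 sixteenth notes, which is a dotted half note.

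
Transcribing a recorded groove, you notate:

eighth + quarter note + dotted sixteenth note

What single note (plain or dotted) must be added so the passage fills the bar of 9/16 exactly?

dotted sixteenth note

The bar of 9/16 = 18 thirty-second notes.
Express everything in thirty-second notes: eighth = 4; quarter note = 8; dotted sixteenth note = 3.
Altogether 4 + 8 + 3 = 15.
Remaining: 18 − 15 = 3 thirty-second notes, which is a dotted sixteenth note.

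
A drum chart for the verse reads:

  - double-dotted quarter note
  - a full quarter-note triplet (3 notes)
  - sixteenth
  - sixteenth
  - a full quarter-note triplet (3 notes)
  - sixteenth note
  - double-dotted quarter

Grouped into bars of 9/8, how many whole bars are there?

1

One bar of 9/8 = 18 sixteenth notes.
Working in sixteenth notes: double-dotted quarter note = 7; a full quarter-note triplet (3 notes) (three triplet quarters span one half) = 8; sixteenth = 1; sixteenth = 1; a full quarter-note triplet (3 notes) (three triplet quarters span one half) = 8; sixteenth note = 1; double-dotted quarter = 7.
Altogether 7 + 8 + 1 + 1 + 8 + 1 + 7 = 33.
33 ÷ 18 = 1 complete bar with 15 left over.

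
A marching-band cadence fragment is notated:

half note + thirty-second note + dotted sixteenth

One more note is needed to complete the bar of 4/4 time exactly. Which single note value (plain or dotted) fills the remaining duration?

dotted quarter note

The bar of 4/4 = 32 thirty-second notes.
In thirty-second notes: half note = 16; thirty-second note = 1; dotted sixteenth = 3.
Total: 16 + 1 + 3 = 20.
Remaining: 32 − 20 = 12 thirty-second notes, which is a dotted quarter note.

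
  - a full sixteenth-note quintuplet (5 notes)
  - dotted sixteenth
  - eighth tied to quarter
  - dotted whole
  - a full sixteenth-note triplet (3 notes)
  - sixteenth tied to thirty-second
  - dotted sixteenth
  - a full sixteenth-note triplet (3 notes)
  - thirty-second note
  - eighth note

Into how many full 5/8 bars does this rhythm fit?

One bar of 5/8 = 20 thirty-second notes.
Each duration in thirty-second notes: a full sixteenth-note quintuplet (5 notes) (five quintuplet sixteenths span one quarter) = 8; dotted sixteenth = 3; eighth tied to quarter (eighth + quarter) = 12; dotted whole = 48; a full sixteenth-note triplet (3 notes) (three triplet sixteenths span one eighth) = 4; sixteenth tied to thirty-second (sixteenth + thirty-second) = 3; dotted sixteenth = 3; a full sixteenth-note triplet (3 notes) (three triplet sixteenths span one eighth) = 4; thirty-second note = 1; eighth note = 4.
Adding: 8 + 3 + 12 + 48 + 4 + 3 + 3 + 4 + 1 + 4 = 90.
90 ÷ 20 = 4 complete bars with 10 left over.

4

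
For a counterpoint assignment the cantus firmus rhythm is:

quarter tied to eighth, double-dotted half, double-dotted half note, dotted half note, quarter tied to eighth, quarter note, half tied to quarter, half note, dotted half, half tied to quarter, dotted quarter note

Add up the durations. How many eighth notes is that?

Each duration in eighth notes: quarter tied to eighth (quarter + eighth) = 3; double-dotted half = 7; double-dotted half note = 7; dotted half note = 6; quarter tied to eighth (quarter + eighth) = 3; quarter note = 2; half tied to quarter (half + quarter) = 6; half note = 4; dotted half = 6; half tied to quarter (half + quarter) = 6; dotted quarter note = 3.
Total: 3 + 7 + 7 + 6 + 3 + 2 + 6 + 4 + 6 + 6 + 3 = 53 eighth notes.

53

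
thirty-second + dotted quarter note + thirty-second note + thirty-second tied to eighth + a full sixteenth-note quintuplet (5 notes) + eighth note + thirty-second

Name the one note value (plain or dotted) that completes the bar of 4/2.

The bar of 4/2 = 64 thirty-second notes.
In thirty-second notes: thirty-second = 1; dotted quarter note = 12; thirty-second note = 1; thirty-second tied to eighth (thirty-second + eighth) = 5; a full sixteenth-note quintuplet (5 notes) (five quintuplet sixteenths span one quarter) = 8; eighth note = 4; thirty-second = 1.
Total: 1 + 12 + 1 + 5 + 8 + 4 + 1 = 32.
Remaining: 64 − 32 = 32 thirty-second notes, which is a whole note.

whole note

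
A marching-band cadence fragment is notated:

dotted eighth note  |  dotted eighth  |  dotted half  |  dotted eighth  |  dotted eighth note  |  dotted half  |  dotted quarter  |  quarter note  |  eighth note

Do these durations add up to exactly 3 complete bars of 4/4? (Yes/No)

Yes

One bar of 4/4 = 16 sixteenth notes, so 3 bars = 48.
In sixteenth notes: dotted eighth note = 3; dotted eighth = 3; dotted half = 12; dotted eighth = 3; dotted eighth note = 3; dotted half = 12; dotted quarter = 6; quarter note = 4; eighth note = 2.
Sum: 3 + 3 + 12 + 3 + 3 + 12 + 6 + 4 + 2 = 48.
48 equals 48, so the answer is Yes.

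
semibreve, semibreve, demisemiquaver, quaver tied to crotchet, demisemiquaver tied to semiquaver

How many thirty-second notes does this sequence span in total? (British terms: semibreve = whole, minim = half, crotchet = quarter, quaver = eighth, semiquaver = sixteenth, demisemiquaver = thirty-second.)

In thirty-second notes: semibreve = 32; semibreve = 32; demisemiquaver = 1; quaver tied to crotchet (quaver + crotchet) = 12; demisemiquaver tied to semiquaver (demisemiquaver + semiquaver) = 3.
Altogether 32 + 32 + 1 + 12 + 3 = 80 thirty-second notes.

80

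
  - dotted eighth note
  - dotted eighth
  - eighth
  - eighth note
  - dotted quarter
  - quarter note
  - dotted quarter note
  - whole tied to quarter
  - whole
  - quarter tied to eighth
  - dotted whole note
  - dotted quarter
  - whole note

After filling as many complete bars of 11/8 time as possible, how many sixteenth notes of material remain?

4

One bar of 11/8 = 22 sixteenth notes.
Convert each value to sixteenth notes: dotted eighth note = 3; dotted eighth = 3; eighth = 2; eighth note = 2; dotted quarter = 6; quarter note = 4; dotted quarter note = 6; whole tied to quarter (whole + quarter) = 20; whole = 16; quarter tied to eighth (quarter + eighth) = 6; dotted whole note = 24; dotted quarter = 6; whole note = 16.
Sum: 3 + 3 + 2 + 2 + 6 + 4 + 6 + 20 + 16 + 6 + 24 + 6 + 16 = 114.
114 ÷ 22 = 5 complete bars with 4 sixteenth notes remaining.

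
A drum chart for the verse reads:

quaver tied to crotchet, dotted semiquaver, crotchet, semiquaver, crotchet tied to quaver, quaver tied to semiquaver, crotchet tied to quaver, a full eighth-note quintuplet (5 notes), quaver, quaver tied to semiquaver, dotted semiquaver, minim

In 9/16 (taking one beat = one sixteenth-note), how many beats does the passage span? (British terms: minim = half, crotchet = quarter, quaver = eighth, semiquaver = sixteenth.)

50

One sixteenth-note beat = 2 thirty-second notes.
Each duration in thirty-second notes: quaver tied to crotchet (quaver + crotchet) = 12; dotted semiquaver = 3; crotchet = 8; semiquaver = 2; crotchet tied to quaver (crotchet + quaver) = 12; quaver tied to semiquaver (quaver + semiquaver) = 6; crotchet tied to quaver (crotchet + quaver) = 12; a full eighth-note quintuplet (5 notes) (five quintuplet eighths span one half) = 16; quaver = 4; quaver tied to semiquaver (quaver + semiquaver) = 6; dotted semiquaver = 3; minim = 16.
Sum: 12 + 3 + 8 + 2 + 12 + 6 + 12 + 16 + 4 + 6 + 3 + 16 = 100.
100 ÷ 2 = 50 beats.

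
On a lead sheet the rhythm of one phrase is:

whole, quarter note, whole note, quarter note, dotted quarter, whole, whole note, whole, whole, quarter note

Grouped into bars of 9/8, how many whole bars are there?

6

One bar of 9/8 = 9 eighth notes.
Convert each value to eighth notes: whole = 8; quarter note = 2; whole note = 8; quarter note = 2; dotted quarter = 3; whole = 8; whole note = 8; whole = 8; whole = 8; quarter note = 2.
Adding: 8 + 2 + 8 + 2 + 3 + 8 + 8 + 8 + 8 + 2 = 57.
57 ÷ 9 = 6 complete bars with 3 left over.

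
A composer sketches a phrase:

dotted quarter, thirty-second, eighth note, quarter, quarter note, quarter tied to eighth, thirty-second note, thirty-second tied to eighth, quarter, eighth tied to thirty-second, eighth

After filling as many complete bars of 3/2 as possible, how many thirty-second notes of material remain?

20

One bar of 3/2 = 48 thirty-second notes.
Express everything in thirty-second notes: dotted quarter = 12; thirty-second = 1; eighth note = 4; quarter = 8; quarter note = 8; quarter tied to eighth (quarter + eighth) = 12; thirty-second note = 1; thirty-second tied to eighth (thirty-second + eighth) = 5; quarter = 8; eighth tied to thirty-second (eighth + thirty-second) = 5; eighth = 4.
Total: 12 + 1 + 4 + 8 + 8 + 12 + 1 + 5 + 8 + 5 + 4 = 68.
68 ÷ 48 = 1 complete bar with 20 thirty-second notes remaining.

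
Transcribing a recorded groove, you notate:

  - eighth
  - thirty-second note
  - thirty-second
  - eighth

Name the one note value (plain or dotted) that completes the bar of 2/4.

The bar of 2/4 = 16 thirty-second notes.
Each duration in thirty-second notes: eighth = 4; thirty-second note = 1; thirty-second = 1; eighth = 4.
Total: 4 + 1 + 1 + 4 = 10.
Remaining: 16 − 10 = 6 thirty-second notes, which is a dotted eighth note.

dotted eighth note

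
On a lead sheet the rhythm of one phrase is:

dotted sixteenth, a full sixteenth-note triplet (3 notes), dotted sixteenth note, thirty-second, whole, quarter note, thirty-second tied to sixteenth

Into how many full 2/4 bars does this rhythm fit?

3

One bar of 2/4 = 16 thirty-second notes.
In thirty-second notes: dotted sixteenth = 3; a full sixteenth-note triplet (3 notes) (three triplet sixteenths span one eighth) = 4; dotted sixteenth note = 3; thirty-second = 1; whole = 32; quarter note = 8; thirty-second tied to sixteenth (thirty-second + sixteenth) = 3.
Total: 3 + 4 + 3 + 1 + 32 + 8 + 3 = 54.
54 ÷ 16 = 3 complete bars with 6 left over.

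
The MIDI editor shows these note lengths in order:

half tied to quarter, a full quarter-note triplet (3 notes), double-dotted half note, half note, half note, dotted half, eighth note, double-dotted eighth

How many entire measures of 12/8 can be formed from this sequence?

2

One bar of 12/8 = 48 thirty-second notes.
Working in thirty-second notes: half tied to quarter (half + quarter) = 24; a full quarter-note triplet (3 notes) (three triplet quarters span one half) = 16; double-dotted half note = 28; half note = 16; half note = 16; dotted half = 24; eighth note = 4; double-dotted eighth = 7.
Sum: 24 + 16 + 28 + 16 + 16 + 24 + 4 + 7 = 135.
135 ÷ 48 = 2 complete bars with 39 left over.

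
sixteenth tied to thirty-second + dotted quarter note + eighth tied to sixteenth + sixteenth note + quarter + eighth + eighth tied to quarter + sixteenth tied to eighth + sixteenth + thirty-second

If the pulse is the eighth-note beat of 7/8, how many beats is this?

14

One eighth-note beat = 4 thirty-second notes.
Working in thirty-second notes: sixteenth tied to thirty-second (sixteenth + thirty-second) = 3; dotted quarter note = 12; eighth tied to sixteenth (eighth + sixteenth) = 6; sixteenth note = 2; quarter = 8; eighth = 4; eighth tied to quarter (eighth + quarter) = 12; sixteenth tied to eighth (sixteenth + eighth) = 6; sixteenth = 2; thirty-second = 1.
Adding: 3 + 12 + 6 + 2 + 8 + 4 + 12 + 6 + 2 + 1 = 56.
56 ÷ 4 = 14 beats.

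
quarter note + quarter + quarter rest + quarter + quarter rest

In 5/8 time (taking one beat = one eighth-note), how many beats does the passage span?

10

One eighth-note beat = 2 sixteenth notes.
Convert each value to sixteenth notes: quarter note = 4; quarter = 4; quarter rest = 4; quarter = 4; quarter rest = 4.
Total: 4 + 4 + 4 + 4 + 4 = 20.
20 ÷ 2 = 10 beats.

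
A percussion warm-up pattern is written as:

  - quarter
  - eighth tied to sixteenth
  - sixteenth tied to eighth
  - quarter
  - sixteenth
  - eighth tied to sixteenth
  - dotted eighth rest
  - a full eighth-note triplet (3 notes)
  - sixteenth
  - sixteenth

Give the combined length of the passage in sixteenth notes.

27

In sixteenth notes: quarter = 4; eighth tied to sixteenth (eighth + sixteenth) = 3; sixteenth tied to eighth (sixteenth + eighth) = 3; quarter = 4; sixteenth = 1; eighth tied to sixteenth (eighth + sixteenth) = 3; dotted eighth rest = 3; a full eighth-note triplet (3 notes) (three triplet eighths span one quarter) = 4; sixteenth = 1; sixteenth = 1.
Total: 4 + 3 + 3 + 4 + 1 + 3 + 3 + 4 + 1 + 1 = 27 sixteenth notes.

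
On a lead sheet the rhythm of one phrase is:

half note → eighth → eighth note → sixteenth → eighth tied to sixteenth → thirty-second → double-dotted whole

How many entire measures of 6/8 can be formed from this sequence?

3

One bar of 6/8 = 24 thirty-second notes.
In thirty-second notes: half note = 16; eighth = 4; eighth note = 4; sixteenth = 2; eighth tied to sixteenth (eighth + sixteenth) = 6; thirty-second = 1; double-dotted whole = 56.
Sum: 16 + 4 + 4 + 2 + 6 + 1 + 56 = 89.
89 ÷ 24 = 3 complete bars with 17 left over.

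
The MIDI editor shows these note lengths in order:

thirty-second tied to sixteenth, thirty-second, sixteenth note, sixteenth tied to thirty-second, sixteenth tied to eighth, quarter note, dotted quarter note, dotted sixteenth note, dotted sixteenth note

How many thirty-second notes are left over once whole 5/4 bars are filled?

1

One bar of 5/4 = 40 thirty-second notes.
Express everything in thirty-second notes: thirty-second tied to sixteenth (thirty-second + sixteenth) = 3; thirty-second = 1; sixteenth note = 2; sixteenth tied to thirty-second (sixteenth + thirty-second) = 3; sixteenth tied to eighth (sixteenth + eighth) = 6; quarter note = 8; dotted quarter note = 12; dotted sixteenth note = 3; dotted sixteenth note = 3.
Sum: 3 + 1 + 2 + 3 + 6 + 8 + 12 + 3 + 3 = 41.
41 ÷ 40 = 1 complete bar with 1 thirty-second note remaining.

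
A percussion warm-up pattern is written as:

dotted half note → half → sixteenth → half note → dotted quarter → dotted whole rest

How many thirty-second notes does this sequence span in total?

118

Each duration in thirty-second notes: dotted half note = 24; half = 16; sixteenth = 2; half note = 16; dotted quarter = 12; dotted whole rest = 48.
Altogether 24 + 16 + 2 + 16 + 12 + 48 = 118 thirty-second notes.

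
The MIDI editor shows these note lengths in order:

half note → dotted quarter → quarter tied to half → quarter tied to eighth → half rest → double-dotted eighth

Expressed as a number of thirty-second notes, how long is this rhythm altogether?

Convert each value to thirty-second notes: half note = 16; dotted quarter = 12; quarter tied to half (quarter + half) = 24; quarter tied to eighth (quarter + eighth) = 12; half rest = 16; double-dotted eighth = 7.
Altogether 16 + 12 + 24 + 12 + 16 + 7 = 87 thirty-second notes.

87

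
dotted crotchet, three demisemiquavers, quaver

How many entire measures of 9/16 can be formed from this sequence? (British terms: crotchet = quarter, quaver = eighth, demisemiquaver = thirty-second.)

1

One bar of 9/16 = 18 thirty-second notes.
Express everything in thirty-second notes: dotted crotchet = 12; demisemiquaver = 1; demisemiquaver = 1; demisemiquaver = 1; quaver = 4.
Total: 12 + 1 + 1 + 1 + 4 = 19.
19 ÷ 18 = 1 complete bar with 1 left over.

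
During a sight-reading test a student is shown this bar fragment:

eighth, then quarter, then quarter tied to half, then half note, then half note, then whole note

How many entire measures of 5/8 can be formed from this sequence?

5

One bar of 5/8 = 5 eighth notes.
Express everything in eighth notes: eighth = 1; quarter = 2; quarter tied to half (quarter + half) = 6; half note = 4; half note = 4; whole note = 8.
Adding: 1 + 2 + 6 + 4 + 4 + 8 = 25.
25 ÷ 5 = 5 complete bars with 0 left over.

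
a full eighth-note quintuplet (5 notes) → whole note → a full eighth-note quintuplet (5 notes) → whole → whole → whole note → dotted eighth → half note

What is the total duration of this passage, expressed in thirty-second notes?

In thirty-second notes: a full eighth-note quintuplet (5 notes) (five quintuplet eighths span one half) = 16; whole note = 32; a full eighth-note quintuplet (5 notes) (five quintuplet eighths span one half) = 16; whole = 32; whole = 32; whole note = 32; dotted eighth = 6; half note = 16.
Altogether 16 + 32 + 16 + 32 + 32 + 32 + 6 + 16 = 182 thirty-second notes.

182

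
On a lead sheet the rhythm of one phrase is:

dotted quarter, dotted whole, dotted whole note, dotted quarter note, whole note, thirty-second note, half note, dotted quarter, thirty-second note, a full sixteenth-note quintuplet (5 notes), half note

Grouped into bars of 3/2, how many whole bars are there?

4

One bar of 3/2 = 48 thirty-second notes.
Each duration in thirty-second notes: dotted quarter = 12; dotted whole = 48; dotted whole note = 48; dotted quarter note = 12; whole note = 32; thirty-second note = 1; half note = 16; dotted quarter = 12; thirty-second note = 1; a full sixteenth-note quintuplet (5 notes) (five quintuplet sixteenths span one quarter) = 8; half note = 16.
Altogether 12 + 48 + 48 + 12 + 32 + 1 + 16 + 12 + 1 + 8 + 16 = 206.
206 ÷ 48 = 4 complete bars with 14 left over.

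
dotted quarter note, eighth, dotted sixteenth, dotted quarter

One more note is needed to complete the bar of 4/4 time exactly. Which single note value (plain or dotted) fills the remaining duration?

thirty-second note

The bar of 4/4 = 32 thirty-second notes.
Each duration in thirty-second notes: dotted quarter note = 12; eighth = 4; dotted sixteenth = 3; dotted quarter = 12.
Altogether 12 + 4 + 3 + 12 = 31.
Remaining: 32 − 31 = 1 thirty-second note, which is a thirty-second note.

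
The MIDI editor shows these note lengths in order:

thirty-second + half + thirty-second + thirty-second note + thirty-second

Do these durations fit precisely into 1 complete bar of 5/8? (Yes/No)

Yes

One bar of 5/8 = 20 thirty-second notes.
Each duration in thirty-second notes: thirty-second = 1; half = 16; thirty-second = 1; thirty-second note = 1; thirty-second = 1.
Adding: 1 + 16 + 1 + 1 + 1 = 20.
20 equals 20, so the answer is Yes.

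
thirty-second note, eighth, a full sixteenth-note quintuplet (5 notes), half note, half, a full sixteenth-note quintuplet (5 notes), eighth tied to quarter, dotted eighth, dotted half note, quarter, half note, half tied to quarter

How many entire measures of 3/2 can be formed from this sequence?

One bar of 3/2 = 48 thirty-second notes.
Working in thirty-second notes: thirty-second note = 1; eighth = 4; a full sixteenth-note quintuplet (5 notes) (five quintuplet sixteenths span one quarter) = 8; half note = 16; half = 16; a full sixteenth-note quintuplet (5 notes) (five quintuplet sixteenths span one quarter) = 8; eighth tied to quarter (eighth + quarter) = 12; dotted eighth = 6; dotted half note = 24; quarter = 8; half note = 16; half tied to quarter (half + quarter) = 24.
Sum: 1 + 4 + 8 + 16 + 16 + 8 + 12 + 6 + 24 + 8 + 16 + 24 = 143.
143 ÷ 48 = 2 complete bars with 47 left over.

2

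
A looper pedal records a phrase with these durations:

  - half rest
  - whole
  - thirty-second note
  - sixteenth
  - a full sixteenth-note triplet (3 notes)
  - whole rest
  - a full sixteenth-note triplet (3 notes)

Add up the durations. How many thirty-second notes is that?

Express everything in thirty-second notes: half rest = 16; whole = 32; thirty-second note = 1; sixteenth = 2; a full sixteenth-note triplet (3 notes) (three triplet sixteenths span one eighth) = 4; whole rest = 32; a full sixteenth-note triplet (3 notes) (three triplet sixteenths span one eighth) = 4.
Sum: 16 + 32 + 1 + 2 + 4 + 32 + 4 = 91 thirty-second notes.

91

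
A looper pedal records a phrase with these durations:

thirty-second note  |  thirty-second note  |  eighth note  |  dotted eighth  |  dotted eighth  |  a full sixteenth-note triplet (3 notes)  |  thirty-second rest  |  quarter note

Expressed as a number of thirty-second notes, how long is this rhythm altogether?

31

Each duration in thirty-second notes: thirty-second note = 1; thirty-second note = 1; eighth note = 4; dotted eighth = 6; dotted eighth = 6; a full sixteenth-note triplet (3 notes) (three triplet sixteenths span one eighth) = 4; thirty-second rest = 1; quarter note = 8.
Altogether 1 + 1 + 4 + 6 + 6 + 4 + 1 + 8 = 31 thirty-second notes.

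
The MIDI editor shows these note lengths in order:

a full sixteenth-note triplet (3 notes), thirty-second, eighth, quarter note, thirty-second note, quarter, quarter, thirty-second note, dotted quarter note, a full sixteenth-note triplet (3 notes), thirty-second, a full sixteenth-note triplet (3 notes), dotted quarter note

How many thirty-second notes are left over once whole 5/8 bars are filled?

8

One bar of 5/8 = 20 thirty-second notes.
In thirty-second notes: a full sixteenth-note triplet (3 notes) (three triplet sixteenths span one eighth) = 4; thirty-second = 1; eighth = 4; quarter note = 8; thirty-second note = 1; quarter = 8; quarter = 8; thirty-second note = 1; dotted quarter note = 12; a full sixteenth-note triplet (3 notes) (three triplet sixteenths span one eighth) = 4; thirty-second = 1; a full sixteenth-note triplet (3 notes) (three triplet sixteenths span one eighth) = 4; dotted quarter note = 12.
Altogether 4 + 1 + 4 + 8 + 1 + 8 + 8 + 1 + 12 + 4 + 1 + 4 + 12 = 68.
68 ÷ 20 = 3 complete bars with 8 thirty-second notes remaining.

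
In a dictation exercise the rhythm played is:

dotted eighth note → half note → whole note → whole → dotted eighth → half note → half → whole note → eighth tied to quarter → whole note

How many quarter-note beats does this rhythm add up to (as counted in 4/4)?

25

One quarter-note beat = 4 sixteenth notes.
Working in sixteenth notes: dotted eighth note = 3; half note = 8; whole note = 16; whole = 16; dotted eighth = 3; half note = 8; half = 8; whole note = 16; eighth tied to quarter (eighth + quarter) = 6; whole note = 16.
Adding: 3 + 8 + 16 + 16 + 3 + 8 + 8 + 16 + 6 + 16 = 100.
100 ÷ 4 = 25 beats.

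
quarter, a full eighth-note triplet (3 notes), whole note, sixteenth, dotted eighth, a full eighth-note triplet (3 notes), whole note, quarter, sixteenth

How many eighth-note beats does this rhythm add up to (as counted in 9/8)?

26.5

One eighth-note beat = 2 sixteenth notes.
Each duration in sixteenth notes: quarter = 4; a full eighth-note triplet (3 notes) (three triplet eighths span one quarter) = 4; whole note = 16; sixteenth = 1; dotted eighth = 3; a full eighth-note triplet (3 notes) (three triplet eighths span one quarter) = 4; whole note = 16; quarter = 4; sixteenth = 1.
Adding: 4 + 4 + 16 + 1 + 3 + 4 + 16 + 4 + 1 = 53.
53 ÷ 2 = 26.5 beats.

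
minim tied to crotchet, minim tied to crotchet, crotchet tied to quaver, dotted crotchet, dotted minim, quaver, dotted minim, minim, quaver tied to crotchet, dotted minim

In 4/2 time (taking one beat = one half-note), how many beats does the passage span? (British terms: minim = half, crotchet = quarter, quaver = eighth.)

11

One half-note beat = 4 eighth notes.
Each duration in eighth notes: minim tied to crotchet (minim + crotchet) = 6; minim tied to crotchet (minim + crotchet) = 6; crotchet tied to quaver (crotchet + quaver) = 3; dotted crotchet = 3; dotted minim = 6; quaver = 1; dotted minim = 6; minim = 4; quaver tied to crotchet (quaver + crotchet) = 3; dotted minim = 6.
Adding: 6 + 6 + 3 + 3 + 6 + 1 + 6 + 4 + 3 + 6 = 44.
44 ÷ 4 = 11 beats.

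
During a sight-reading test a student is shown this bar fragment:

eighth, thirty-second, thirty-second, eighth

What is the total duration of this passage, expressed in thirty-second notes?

Convert each value to thirty-second notes: eighth = 4; thirty-second = 1; thirty-second = 1; eighth = 4.
Total: 4 + 1 + 1 + 4 = 10 thirty-second notes.

10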